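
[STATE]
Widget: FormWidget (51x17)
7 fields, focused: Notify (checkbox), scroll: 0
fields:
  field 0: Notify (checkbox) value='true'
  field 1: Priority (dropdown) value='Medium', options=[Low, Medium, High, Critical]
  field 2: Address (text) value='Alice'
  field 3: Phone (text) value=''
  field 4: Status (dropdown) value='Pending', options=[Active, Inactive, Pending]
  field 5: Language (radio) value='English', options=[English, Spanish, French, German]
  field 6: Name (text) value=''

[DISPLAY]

> Notify:     [x]                                  
  Priority:   [Medium                            ▼]
  Address:    [Alice                              ]
  Phone:      [                                   ]
  Status:     [Pending                           ▼]
  Language:   (●) English  ( ) Spanish  ( ) French 
  Name:       [                                   ]
                                                   
                                                   
                                                   
                                                   
                                                   
                                                   
                                                   
                                                   
                                                   
                                                   


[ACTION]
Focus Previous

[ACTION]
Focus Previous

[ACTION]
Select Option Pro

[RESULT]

  Notify:     [x]                                  
  Priority:   [Medium                            ▼]
  Address:    [Alice                              ]
  Phone:      [                                   ]
  Status:     [Pending                           ▼]
> Language:   (●) English  ( ) Spanish  ( ) French 
  Name:       [                                   ]
                                                   
                                                   
                                                   
                                                   
                                                   
                                                   
                                                   
                                                   
                                                   
                                                   


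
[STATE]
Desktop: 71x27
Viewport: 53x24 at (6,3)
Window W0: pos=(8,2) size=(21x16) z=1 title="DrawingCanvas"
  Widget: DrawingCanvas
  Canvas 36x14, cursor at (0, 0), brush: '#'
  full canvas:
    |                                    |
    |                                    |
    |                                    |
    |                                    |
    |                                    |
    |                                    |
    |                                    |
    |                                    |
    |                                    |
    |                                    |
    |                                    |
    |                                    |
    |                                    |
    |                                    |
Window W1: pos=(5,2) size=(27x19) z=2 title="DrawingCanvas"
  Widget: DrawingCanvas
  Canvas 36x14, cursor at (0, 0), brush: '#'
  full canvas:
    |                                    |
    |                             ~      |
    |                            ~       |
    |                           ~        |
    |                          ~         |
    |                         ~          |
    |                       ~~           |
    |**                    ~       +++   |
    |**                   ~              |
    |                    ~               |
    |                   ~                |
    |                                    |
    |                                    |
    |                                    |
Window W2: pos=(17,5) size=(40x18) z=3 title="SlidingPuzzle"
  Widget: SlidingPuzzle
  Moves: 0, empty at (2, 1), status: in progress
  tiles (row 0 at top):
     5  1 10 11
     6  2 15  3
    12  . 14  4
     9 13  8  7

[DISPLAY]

 DrawingCanvas           ┃                           
─────────────────────────┨                           
+          ┏━━━━━━━━━━━━━━━━━━━━━━━━━━━━━━━━━━━━━━┓  
           ┃ SlidingPuzzle                        ┃  
           ┠──────────────────────────────────────┨  
           ┃┌────┬────┬────┬────┐                 ┃  
           ┃│  5 │  1 │ 10 │ 11 │                 ┃  
           ┃├────┼────┼────┼────┤                 ┃  
           ┃│  6 │  2 │ 15 │  3 │                 ┃  
**         ┃├────┼────┼────┼────┤                 ┃  
**         ┃│ 12 │    │ 14 │  4 │                 ┃  
           ┃├────┼────┼────┼────┤                 ┃  
           ┃│  9 │ 13 │  8 │  7 │                 ┃  
           ┃└────┴────┴────┴────┘                 ┃  
           ┃Moves: 0                              ┃  
           ┃                                      ┃  
           ┃                                      ┃  
━━━━━━━━━━━┃                                      ┃  
           ┃                                      ┃  
           ┗━━━━━━━━━━━━━━━━━━━━━━━━━━━━━━━━━━━━━━┛  
                                                     
                                                     
                                                     
                                                     


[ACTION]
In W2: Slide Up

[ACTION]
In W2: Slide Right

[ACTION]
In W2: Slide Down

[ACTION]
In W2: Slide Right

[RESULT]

 DrawingCanvas           ┃                           
─────────────────────────┨                           
+          ┏━━━━━━━━━━━━━━━━━━━━━━━━━━━━━━━━━━━━━━┓  
           ┃ SlidingPuzzle                        ┃  
           ┠──────────────────────────────────────┨  
           ┃┌────┬────┬────┬────┐                 ┃  
           ┃│  5 │  1 │ 10 │ 11 │                 ┃  
           ┃├────┼────┼────┼────┤                 ┃  
           ┃│  6 │  2 │ 15 │  3 │                 ┃  
**         ┃├────┼────┼────┼────┤                 ┃  
**         ┃│    │ 13 │ 14 │  4 │                 ┃  
           ┃├────┼────┼────┼────┤                 ┃  
           ┃│ 12 │  9 │  8 │  7 │                 ┃  
           ┃└────┴────┴────┴────┘                 ┃  
           ┃Moves: 3                              ┃  
           ┃                                      ┃  
           ┃                                      ┃  
━━━━━━━━━━━┃                                      ┃  
           ┃                                      ┃  
           ┗━━━━━━━━━━━━━━━━━━━━━━━━━━━━━━━━━━━━━━┛  
                                                     
                                                     
                                                     
                                                     


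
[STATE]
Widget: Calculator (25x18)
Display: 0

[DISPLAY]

                        0
┌───┬───┬───┬───┐        
│ 7 │ 8 │ 9 │ ÷ │        
├───┼───┼───┼───┤        
│ 4 │ 5 │ 6 │ × │        
├───┼───┼───┼───┤        
│ 1 │ 2 │ 3 │ - │        
├───┼───┼───┼───┤        
│ 0 │ . │ = │ + │        
├───┼───┼───┼───┤        
│ C │ MC│ MR│ M+│        
└───┴───┴───┴───┘        
                         
                         
                         
                         
                         
                         


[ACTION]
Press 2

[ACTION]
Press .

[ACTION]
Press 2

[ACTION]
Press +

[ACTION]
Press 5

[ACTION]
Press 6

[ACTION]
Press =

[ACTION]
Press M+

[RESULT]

                     58.2
┌───┬───┬───┬───┐        
│ 7 │ 8 │ 9 │ ÷ │        
├───┼───┼───┼───┤        
│ 4 │ 5 │ 6 │ × │        
├───┼───┼───┼───┤        
│ 1 │ 2 │ 3 │ - │        
├───┼───┼───┼───┤        
│ 0 │ . │ = │ + │        
├───┼───┼───┼───┤        
│ C │ MC│ MR│ M+│        
└───┴───┴───┴───┘        
                         
                         
                         
                         
                         
                         


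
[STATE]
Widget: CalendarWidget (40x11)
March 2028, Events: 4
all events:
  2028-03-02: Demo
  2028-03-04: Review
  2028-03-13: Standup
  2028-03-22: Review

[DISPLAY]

               March 2028               
Mo Tu We Th Fr Sa Su                    
       1  2*  3  4*  5                  
 6  7  8  9 10 11 12                    
13* 14 15 16 17 18 19                   
20 21 22* 23 24 25 26                   
27 28 29 30 31                          
                                        
                                        
                                        
                                        


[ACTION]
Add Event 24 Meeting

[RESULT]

               March 2028               
Mo Tu We Th Fr Sa Su                    
       1  2*  3  4*  5                  
 6  7  8  9 10 11 12                    
13* 14 15 16 17 18 19                   
20 21 22* 23 24* 25 26                  
27 28 29 30 31                          
                                        
                                        
                                        
                                        


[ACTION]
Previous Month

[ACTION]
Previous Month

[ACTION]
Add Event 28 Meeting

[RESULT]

              January 2028              
Mo Tu We Th Fr Sa Su                    
                1  2                    
 3  4  5  6  7  8  9                    
10 11 12 13 14 15 16                    
17 18 19 20 21 22 23                    
24 25 26 27 28* 29 30                   
31                                      
                                        
                                        
                                        


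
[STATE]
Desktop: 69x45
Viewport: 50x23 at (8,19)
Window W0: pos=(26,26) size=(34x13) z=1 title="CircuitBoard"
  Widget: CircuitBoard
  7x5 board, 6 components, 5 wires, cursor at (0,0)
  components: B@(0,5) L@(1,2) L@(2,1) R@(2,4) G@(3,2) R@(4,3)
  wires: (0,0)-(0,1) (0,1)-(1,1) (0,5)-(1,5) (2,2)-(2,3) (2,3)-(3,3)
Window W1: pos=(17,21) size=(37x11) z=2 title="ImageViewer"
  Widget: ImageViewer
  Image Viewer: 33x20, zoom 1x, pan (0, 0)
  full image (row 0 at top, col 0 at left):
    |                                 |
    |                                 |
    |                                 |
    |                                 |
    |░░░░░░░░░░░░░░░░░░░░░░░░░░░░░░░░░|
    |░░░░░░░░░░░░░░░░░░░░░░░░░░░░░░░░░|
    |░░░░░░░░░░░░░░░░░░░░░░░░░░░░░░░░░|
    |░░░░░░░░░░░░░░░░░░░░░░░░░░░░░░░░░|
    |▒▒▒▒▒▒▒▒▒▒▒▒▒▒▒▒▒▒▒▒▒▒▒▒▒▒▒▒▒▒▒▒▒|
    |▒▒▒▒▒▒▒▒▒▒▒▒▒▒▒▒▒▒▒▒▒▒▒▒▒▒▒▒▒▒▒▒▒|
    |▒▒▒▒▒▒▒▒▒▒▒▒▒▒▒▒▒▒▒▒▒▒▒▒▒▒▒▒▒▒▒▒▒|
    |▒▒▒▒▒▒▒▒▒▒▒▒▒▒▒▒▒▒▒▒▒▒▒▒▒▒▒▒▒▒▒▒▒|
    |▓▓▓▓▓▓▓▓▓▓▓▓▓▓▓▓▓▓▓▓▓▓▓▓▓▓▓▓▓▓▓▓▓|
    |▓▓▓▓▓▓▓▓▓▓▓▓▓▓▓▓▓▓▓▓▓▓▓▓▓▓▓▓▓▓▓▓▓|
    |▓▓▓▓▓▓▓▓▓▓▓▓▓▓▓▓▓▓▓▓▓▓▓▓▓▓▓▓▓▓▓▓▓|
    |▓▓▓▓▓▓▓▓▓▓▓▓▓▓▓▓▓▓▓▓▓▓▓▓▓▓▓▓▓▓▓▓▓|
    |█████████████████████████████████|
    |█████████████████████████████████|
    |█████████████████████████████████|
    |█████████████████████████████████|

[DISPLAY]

                                                  
                                                  
         ┏━━━━━━━━━━━━━━━━━━━━━━━━━━━━━━━━━━━┓    
         ┃ ImageViewer                       ┃    
         ┠───────────────────────────────────┨    
         ┃                                   ┃    
         ┃                                   ┃    
         ┃                                   ┃━━━━
         ┃                                   ┃    
         ┃░░░░░░░░░░░░░░░░░░░░░░░░░░░░░░░░░  ┃────
         ┃░░░░░░░░░░░░░░░░░░░░░░░░░░░░░░░░░  ┃    
         ┃░░░░░░░░░░░░░░░░░░░░░░░░░░░░░░░░░  ┃    
         ┗━━━━━━━━━━━━━━━━━━━━━━━━━━━━━━━━━━━┛    
                  ┃1       ·   L           ·      
                  ┃                               
                  ┃2       L   · ─ ·   R          
                  ┃                │              
                  ┃3           G   ·              
                  ┃                               
                  ┗━━━━━━━━━━━━━━━━━━━━━━━━━━━━━━━
                                                  
                                                  
                                                  


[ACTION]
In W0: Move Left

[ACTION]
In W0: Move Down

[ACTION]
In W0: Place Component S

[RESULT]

                                                  
                                                  
         ┏━━━━━━━━━━━━━━━━━━━━━━━━━━━━━━━━━━━┓    
         ┃ ImageViewer                       ┃    
         ┠───────────────────────────────────┨    
         ┃                                   ┃    
         ┃                                   ┃    
         ┃                                   ┃━━━━
         ┃                                   ┃    
         ┃░░░░░░░░░░░░░░░░░░░░░░░░░░░░░░░░░  ┃────
         ┃░░░░░░░░░░░░░░░░░░░░░░░░░░░░░░░░░  ┃    
         ┃░░░░░░░░░░░░░░░░░░░░░░░░░░░░░░░░░  ┃    
         ┗━━━━━━━━━━━━━━━━━━━━━━━━━━━━━━━━━━━┛    
                  ┃1  [S]  ·   L           ·      
                  ┃                               
                  ┃2       L   · ─ ·   R          
                  ┃                │              
                  ┃3           G   ·              
                  ┃                               
                  ┗━━━━━━━━━━━━━━━━━━━━━━━━━━━━━━━
                                                  
                                                  
                                                  


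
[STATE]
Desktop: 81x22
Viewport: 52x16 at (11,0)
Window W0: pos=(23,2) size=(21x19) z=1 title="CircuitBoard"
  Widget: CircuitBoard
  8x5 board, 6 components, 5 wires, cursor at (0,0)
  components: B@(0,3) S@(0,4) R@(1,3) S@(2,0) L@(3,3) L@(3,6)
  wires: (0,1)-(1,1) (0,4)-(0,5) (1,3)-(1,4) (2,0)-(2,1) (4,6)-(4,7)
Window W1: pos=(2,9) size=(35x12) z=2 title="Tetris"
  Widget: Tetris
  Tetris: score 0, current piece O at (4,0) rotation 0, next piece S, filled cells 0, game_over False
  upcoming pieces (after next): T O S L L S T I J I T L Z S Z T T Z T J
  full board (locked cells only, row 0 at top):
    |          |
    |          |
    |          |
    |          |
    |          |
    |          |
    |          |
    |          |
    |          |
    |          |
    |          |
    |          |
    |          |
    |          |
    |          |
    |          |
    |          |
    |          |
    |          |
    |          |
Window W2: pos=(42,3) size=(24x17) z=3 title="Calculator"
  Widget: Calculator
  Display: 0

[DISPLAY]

                                                    
                                                    
            ┏━━━━━━━━━━━━━━━━━━━┓                   
            ┃ CircuitBoard     ┏━━━━━━━━━━━━━━━━━━━━
            ┠──────────────────┃ Calculator         
            ┃   0 1 2 3 4 5 6 7┠────────────────────
            ┃0  [.]  ·       B ┃                    
            ┃        │         ┃┌───┬───┬───┬───┐   
            ┃1       ·       R ┃│ 7 │ 8 │ 9 │ ÷ │   
━━━━━━━━━━━━━━━━━━━━━━━━━┓     ┃├───┼───┼───┼───┤   
                         ┃     ┃│ 4 │ 5 │ 6 │ × │   
─────────────────────────┨     ┃├───┼───┼───┼───┤   
  │Next:                 ┃   L ┃│ 1 │ 2 │ 3 │ - │   
  │ ░░                   ┃     ┃├───┼───┼───┼───┤   
  │░░                    ┃     ┃│ 0 │ . │ = │ + │   
  │                      ┃     ┃├───┼───┼───┼───┤   


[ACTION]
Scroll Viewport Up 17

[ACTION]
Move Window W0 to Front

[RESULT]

                                                    
                                                    
            ┏━━━━━━━━━━━━━━━━━━━┓                   
            ┃ CircuitBoard      ┃━━━━━━━━━━━━━━━━━━━
            ┠───────────────────┨Calculator         
            ┃   0 1 2 3 4 5 6 7 ┃───────────────────
            ┃0  [.]  ·       B  ┃                   
            ┃        │          ┃───┬───┬───┬───┐   
            ┃1       ·       R ─┃ 7 │ 8 │ 9 │ ÷ │   
━━━━━━━━━━━━┃                   ┃───┼───┼───┼───┤   
            ┃2   S ─ ·          ┃ 4 │ 5 │ 6 │ × │   
────────────┃                   ┃───┼───┼───┼───┤   
  │Next:    ┃3               L  ┃ 1 │ 2 │ 3 │ - │   
  │ ░░      ┃                   ┃───┼───┼───┼───┤   
  │░░       ┃4                  ┃ 0 │ . │ = │ + │   
  │         ┃Cursor: (0,0)      ┃───┼───┼───┼───┤   


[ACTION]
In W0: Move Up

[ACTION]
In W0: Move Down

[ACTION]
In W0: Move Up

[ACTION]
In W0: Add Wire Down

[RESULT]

                                                    
                                                    
            ┏━━━━━━━━━━━━━━━━━━━┓                   
            ┃ CircuitBoard      ┃━━━━━━━━━━━━━━━━━━━
            ┠───────────────────┨Calculator         
            ┃   0 1 2 3 4 5 6 7 ┃───────────────────
            ┃0  [.]  ·       B  ┃                   
            ┃    │   │          ┃───┬───┬───┬───┐   
            ┃1   ·   ·       R ─┃ 7 │ 8 │ 9 │ ÷ │   
━━━━━━━━━━━━┃                   ┃───┼───┼───┼───┤   
            ┃2   S ─ ·          ┃ 4 │ 5 │ 6 │ × │   
────────────┃                   ┃───┼───┼───┼───┤   
  │Next:    ┃3               L  ┃ 1 │ 2 │ 3 │ - │   
  │ ░░      ┃                   ┃───┼───┼───┼───┤   
  │░░       ┃4                  ┃ 0 │ . │ = │ + │   
  │         ┃Cursor: (0,0)      ┃───┼───┼───┼───┤   


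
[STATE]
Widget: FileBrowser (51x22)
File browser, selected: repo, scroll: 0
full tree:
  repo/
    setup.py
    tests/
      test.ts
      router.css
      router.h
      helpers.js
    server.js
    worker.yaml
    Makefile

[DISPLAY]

> [-] repo/                                        
    setup.py                                       
    [+] tests/                                     
    server.js                                      
    worker.yaml                                    
    Makefile                                       
                                                   
                                                   
                                                   
                                                   
                                                   
                                                   
                                                   
                                                   
                                                   
                                                   
                                                   
                                                   
                                                   
                                                   
                                                   
                                                   


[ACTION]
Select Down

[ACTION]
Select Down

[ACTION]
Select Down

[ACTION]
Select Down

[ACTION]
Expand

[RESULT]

  [-] repo/                                        
    setup.py                                       
    [+] tests/                                     
    server.js                                      
  > worker.yaml                                    
    Makefile                                       
                                                   
                                                   
                                                   
                                                   
                                                   
                                                   
                                                   
                                                   
                                                   
                                                   
                                                   
                                                   
                                                   
                                                   
                                                   
                                                   


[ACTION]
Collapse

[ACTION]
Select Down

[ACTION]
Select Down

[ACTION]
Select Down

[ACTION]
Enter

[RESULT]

  [-] repo/                                        
    setup.py                                       
    [+] tests/                                     
    server.js                                      
    worker.yaml                                    
  > Makefile                                       
                                                   
                                                   
                                                   
                                                   
                                                   
                                                   
                                                   
                                                   
                                                   
                                                   
                                                   
                                                   
                                                   
                                                   
                                                   
                                                   


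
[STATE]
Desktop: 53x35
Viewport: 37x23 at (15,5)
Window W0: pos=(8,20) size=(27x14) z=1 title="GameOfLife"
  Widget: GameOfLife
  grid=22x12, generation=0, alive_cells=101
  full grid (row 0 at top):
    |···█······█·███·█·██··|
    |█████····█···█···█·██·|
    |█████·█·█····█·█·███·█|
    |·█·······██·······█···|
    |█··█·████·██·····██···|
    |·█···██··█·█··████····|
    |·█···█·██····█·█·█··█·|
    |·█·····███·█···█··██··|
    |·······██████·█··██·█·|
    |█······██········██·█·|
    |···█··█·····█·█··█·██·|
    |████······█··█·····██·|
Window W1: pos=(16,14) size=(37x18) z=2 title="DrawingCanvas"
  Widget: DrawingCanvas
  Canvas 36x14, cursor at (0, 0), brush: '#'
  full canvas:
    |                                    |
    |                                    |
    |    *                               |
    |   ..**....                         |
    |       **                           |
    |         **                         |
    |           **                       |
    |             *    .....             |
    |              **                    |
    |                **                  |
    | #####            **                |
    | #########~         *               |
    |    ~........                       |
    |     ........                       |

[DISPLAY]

                                     
                                     
                                     
                                     
                                     
                                     
                                     
                                     
                                     
 ┏━━━━━━━━━━━━━━━━━━━━━━━━━━━━━━━━━━━
 ┃ DrawingCanvas                     
 ┠───────────────────────────────────
 ┃+                                  
 ┃                                   
 ┃    *                              
━┃   ..**....                        
f┃       **                          
─┃         **                        
 ┃           **                      
·┃             *    .....            
█┃              **                   
·┃                **                 
█┃ #####            **               


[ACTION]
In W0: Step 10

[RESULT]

                                     
                                     
                                     
                                     
                                     
                                     
                                     
                                     
                                     
 ┏━━━━━━━━━━━━━━━━━━━━━━━━━━━━━━━━━━━
 ┃ DrawingCanvas                     
 ┠───────────────────────────────────
 ┃+                                  
 ┃                                   
 ┃    *                              
━┃   ..**....                        
f┃       **                          
─┃         **                        
0┃           **                      
·┃             *    .....            
·┃              **                   
█┃                **                 
·┃ #####            **               


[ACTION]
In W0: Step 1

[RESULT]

                                     
                                     
                                     
                                     
                                     
                                     
                                     
                                     
                                     
 ┏━━━━━━━━━━━━━━━━━━━━━━━━━━━━━━━━━━━
 ┃ DrawingCanvas                     
 ┠───────────────────────────────────
 ┃+                                  
 ┃                                   
 ┃    *                              
━┃   ..**....                        
f┃       **                          
─┃         **                        
1┃           **                      
█┃             *    .....            
·┃              **                   
█┃                **                 
·┃ #####            **               


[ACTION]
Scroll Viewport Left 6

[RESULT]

                                     
                                     
                                     
                                     
                                     
                                     
                                     
                                     
                                     
       ┏━━━━━━━━━━━━━━━━━━━━━━━━━━━━━
       ┃ DrawingCanvas               
       ┠─────────────────────────────
       ┃+                            
       ┃                             
       ┃    *                        
━━━━━━━┃   ..**....                  
 GameOf┃       **                    
───────┃         **                  
Gen: 11┃           **                
······█┃             *    .....      
·······┃              **             
······█┃                **           
·······┃ #####            **         


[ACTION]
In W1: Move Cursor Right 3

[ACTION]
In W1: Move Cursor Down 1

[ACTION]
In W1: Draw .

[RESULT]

                                     
                                     
                                     
                                     
                                     
                                     
                                     
                                     
                                     
       ┏━━━━━━━━━━━━━━━━━━━━━━━━━━━━━
       ┃ DrawingCanvas               
       ┠─────────────────────────────
       ┃                             
       ┃   .                         
       ┃    *                        
━━━━━━━┃   ..**....                  
 GameOf┃       **                    
───────┃         **                  
Gen: 11┃           **                
······█┃             *    .....      
·······┃              **             
······█┃                **           
·······┃ #####            **         


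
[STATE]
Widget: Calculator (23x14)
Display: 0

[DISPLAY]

                      0
┌───┬───┬───┬───┐      
│ 7 │ 8 │ 9 │ ÷ │      
├───┼───┼───┼───┤      
│ 4 │ 5 │ 6 │ × │      
├───┼───┼───┼───┤      
│ 1 │ 2 │ 3 │ - │      
├───┼───┼───┼───┤      
│ 0 │ . │ = │ + │      
├───┼───┼───┼───┤      
│ C │ MC│ MR│ M+│      
└───┴───┴───┴───┘      
                       
                       


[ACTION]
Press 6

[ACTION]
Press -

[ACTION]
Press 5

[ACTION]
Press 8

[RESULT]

                     58
┌───┬───┬───┬───┐      
│ 7 │ 8 │ 9 │ ÷ │      
├───┼───┼───┼───┤      
│ 4 │ 5 │ 6 │ × │      
├───┼───┼───┼───┤      
│ 1 │ 2 │ 3 │ - │      
├───┼───┼───┼───┤      
│ 0 │ . │ = │ + │      
├───┼───┼───┼───┤      
│ C │ MC│ MR│ M+│      
└───┴───┴───┴───┘      
                       
                       


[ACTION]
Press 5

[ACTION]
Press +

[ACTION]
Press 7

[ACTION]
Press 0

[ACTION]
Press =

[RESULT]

                   -509
┌───┬───┬───┬───┐      
│ 7 │ 8 │ 9 │ ÷ │      
├───┼───┼───┼───┤      
│ 4 │ 5 │ 6 │ × │      
├───┼───┼───┼───┤      
│ 1 │ 2 │ 3 │ - │      
├───┼───┼───┼───┤      
│ 0 │ . │ = │ + │      
├───┼───┼───┼───┤      
│ C │ MC│ MR│ M+│      
└───┴───┴───┴───┘      
                       
                       


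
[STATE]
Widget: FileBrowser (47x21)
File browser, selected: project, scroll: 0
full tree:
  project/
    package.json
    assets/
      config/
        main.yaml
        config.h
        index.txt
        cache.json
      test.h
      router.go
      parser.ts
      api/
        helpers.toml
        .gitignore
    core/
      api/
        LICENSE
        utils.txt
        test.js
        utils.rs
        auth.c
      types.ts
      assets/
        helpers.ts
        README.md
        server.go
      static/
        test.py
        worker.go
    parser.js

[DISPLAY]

> [-] project/                                 
    package.json                               
    [+] assets/                                
    [+] core/                                  
    parser.js                                  
                                               
                                               
                                               
                                               
                                               
                                               
                                               
                                               
                                               
                                               
                                               
                                               
                                               
                                               
                                               
                                               


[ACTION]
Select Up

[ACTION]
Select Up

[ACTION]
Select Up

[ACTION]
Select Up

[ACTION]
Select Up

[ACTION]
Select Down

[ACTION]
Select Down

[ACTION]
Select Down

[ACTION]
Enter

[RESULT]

  [-] project/                                 
    package.json                               
    [+] assets/                                
  > [-] core/                                  
      [+] api/                                 
      types.ts                                 
      [+] assets/                              
      [+] static/                              
    parser.js                                  
                                               
                                               
                                               
                                               
                                               
                                               
                                               
                                               
                                               
                                               
                                               
                                               


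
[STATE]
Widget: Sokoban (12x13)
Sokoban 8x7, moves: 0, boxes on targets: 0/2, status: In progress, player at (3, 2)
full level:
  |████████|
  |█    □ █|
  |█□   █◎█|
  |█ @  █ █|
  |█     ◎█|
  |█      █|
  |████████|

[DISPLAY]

████████    
█    □ █    
█□   █◎█    
█ @  █ █    
█     ◎█    
█      █    
████████    
Moves: 0  0/
            
            
            
            
            


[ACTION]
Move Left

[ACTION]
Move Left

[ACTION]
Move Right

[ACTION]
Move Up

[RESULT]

████████    
█    □ █    
█□@  █◎█    
█    █ █    
█     ◎█    
█      █    
████████    
Moves: 3  0/
            
            
            
            
            


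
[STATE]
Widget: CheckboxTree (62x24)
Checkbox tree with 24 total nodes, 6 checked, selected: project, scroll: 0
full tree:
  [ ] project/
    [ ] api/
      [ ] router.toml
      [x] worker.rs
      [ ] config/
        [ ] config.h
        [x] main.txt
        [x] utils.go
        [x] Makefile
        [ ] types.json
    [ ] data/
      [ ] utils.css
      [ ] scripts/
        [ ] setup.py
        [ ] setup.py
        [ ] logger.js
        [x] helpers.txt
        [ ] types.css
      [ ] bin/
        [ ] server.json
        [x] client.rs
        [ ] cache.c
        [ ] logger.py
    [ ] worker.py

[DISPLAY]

>[-] project/                                                 
   [-] api/                                                   
     [ ] router.toml                                          
     [x] worker.rs                                            
     [-] config/                                              
       [ ] config.h                                           
       [x] main.txt                                           
       [x] utils.go                                           
       [x] Makefile                                           
       [ ] types.json                                         
   [-] data/                                                  
     [ ] utils.css                                            
     [-] scripts/                                             
       [ ] setup.py                                           
       [ ] setup.py                                           
       [ ] logger.js                                          
       [x] helpers.txt                                        
       [ ] types.css                                          
     [-] bin/                                                 
       [ ] server.json                                        
       [x] client.rs                                          
       [ ] cache.c                                            
       [ ] logger.py                                          
   [ ] worker.py                                              


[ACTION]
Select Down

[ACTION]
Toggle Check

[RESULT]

 [-] project/                                                 
>  [x] api/                                                   
     [x] router.toml                                          
     [x] worker.rs                                            
     [x] config/                                              
       [x] config.h                                           
       [x] main.txt                                           
       [x] utils.go                                           
       [x] Makefile                                           
       [x] types.json                                         
   [-] data/                                                  
     [ ] utils.css                                            
     [-] scripts/                                             
       [ ] setup.py                                           
       [ ] setup.py                                           
       [ ] logger.js                                          
       [x] helpers.txt                                        
       [ ] types.css                                          
     [-] bin/                                                 
       [ ] server.json                                        
       [x] client.rs                                          
       [ ] cache.c                                            
       [ ] logger.py                                          
   [ ] worker.py                                              


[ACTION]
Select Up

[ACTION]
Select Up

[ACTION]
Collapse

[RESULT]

>[-] project/                                                 
                                                              
                                                              
                                                              
                                                              
                                                              
                                                              
                                                              
                                                              
                                                              
                                                              
                                                              
                                                              
                                                              
                                                              
                                                              
                                                              
                                                              
                                                              
                                                              
                                                              
                                                              
                                                              
                                                              
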